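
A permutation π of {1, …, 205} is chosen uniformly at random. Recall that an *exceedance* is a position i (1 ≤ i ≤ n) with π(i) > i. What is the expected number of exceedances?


Write X = Σ_{i=1}^{205} X_i, where X_i = 1_{π(i) > i}.
For each fixed i, π(i) is uniform over {1, …, 205} (marginal of a uniform permutation), so P[π(i) > i] = (n − i)/n. Summing: Σ_{i=1}^{205} (n − i)/n = (0 + 1 + … + 204)/205 = 205(205 − 1)/(2·205) = (205 − 1)/2.
Hence E[X] = Σ_{i=1}^{205} (205 − i)/205 = 102 ≈ 102.000000.

E[X] = 102 = 102.000000.


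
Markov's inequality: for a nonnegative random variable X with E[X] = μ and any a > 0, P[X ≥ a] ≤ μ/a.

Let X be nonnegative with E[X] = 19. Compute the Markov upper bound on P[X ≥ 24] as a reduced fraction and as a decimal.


μ = E[X] = 19, a = 24.
Markov: P[X ≥ 24] ≤ μ/a = (19)/24 = 19/24.
Numerically: ≈ 0.7917.
(Since a = 24 > μ = 19.0000, the bound 19/24 is < 1 and informative.)

P[X ≥ 24] ≤ 19/24 ≈ 0.7917.


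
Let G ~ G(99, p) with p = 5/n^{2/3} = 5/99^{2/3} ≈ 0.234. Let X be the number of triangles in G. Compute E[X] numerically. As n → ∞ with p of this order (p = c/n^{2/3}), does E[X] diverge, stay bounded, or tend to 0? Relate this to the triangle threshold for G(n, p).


Number of potential triangles: C(99, 3) = 156849.
Each occurs with probability p³ ≈ (0.234)³ ≈ 1.27538e-02.
By linearity: E[X] = C(99, 3)·p³ ≈ 156849 · 1.27538e-02 ≈ 2000.421.
Since α = 2/3 < 1, p = c/n^{2/3} ≫ 1/n is above the triangle threshold p ~ 1/n. Asymptotically E[X] ~ (c³/6)·n^{3(1−α)} = (5³/6)·n^{1} → ∞; triangles are abundant w.h.p.

E[X] ≈ 2000.421; in regime p = Θ(1/n^{2/3}) E[X] diverges (above the triangle threshold p ~ 1/n).


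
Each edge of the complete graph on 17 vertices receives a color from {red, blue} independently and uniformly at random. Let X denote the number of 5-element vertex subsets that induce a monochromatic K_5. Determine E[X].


Let X = Σ_S X_S over the C(17, 5) = 6188 subsets S of size 5, where X_S = 1 if the K_5 on S is monochromatic.
For a fixed S, the K_5 on S has C(5, 2) = 10 edges. P[all 10 edges red] = (1/2)^10, and likewise for blue, so P[monochromatic] = 2·(1/2)^10 = 2^{1 − 10} = 1/512.
By linearity: E[X] = C(17, 5) · 2^{1 − 10} = 6188 · 1/512 = 1547/128.
Numerically: E[X] ≈ 12.085938.

E[X] = C(17,5)·2^(1−C(5,2)) = 1547/128 ≈ 12.085938.


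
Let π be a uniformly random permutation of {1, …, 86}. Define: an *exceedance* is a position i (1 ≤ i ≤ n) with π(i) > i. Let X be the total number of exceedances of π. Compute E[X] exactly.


Write X = Σ_{i=1}^{86} X_i, where X_i = 1_{π(i) > i}.
For each fixed i, π(i) is uniform over {1, …, 86} (marginal of a uniform permutation), so P[π(i) > i] = (n − i)/n. Summing: Σ_{i=1}^{86} (n − i)/n = (0 + 1 + … + 85)/86 = 86(86 − 1)/(2·86) = (86 − 1)/2.
Hence E[X] = Σ_{i=1}^{86} (86 − i)/86 = 85/2 ≈ 42.500.

E[X] = 85/2 = 42.500.


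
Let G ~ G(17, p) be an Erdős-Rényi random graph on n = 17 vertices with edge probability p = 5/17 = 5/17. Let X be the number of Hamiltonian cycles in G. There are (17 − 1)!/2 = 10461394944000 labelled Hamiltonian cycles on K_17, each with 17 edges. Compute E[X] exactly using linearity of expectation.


K_17 has (17 − 1)!/2 = 10461394944000 labelled Hamiltonian cycles.
For each such Hamiltonian cycle H, let X_H = 1 if all 17 edges of H are present in G. Then P[X_H = 1] = p^{17} = (5/17)^{17} = 762939453125/827240261886336764177.
By linearity of expectation: E[X] = Σ_H E[X_H] = 10461394944000 · p^{17} = 10461394944000 · 762939453125/827240261886336764177 = 7981410937500000000000000/827240261886336764177.
Numerically: E[X] ≈ 9648.24.

E[X] = 10461394944000 · (5/17)^{17} = 7981410937500000000000000/827240261886336764177 ≈ 9648.24.


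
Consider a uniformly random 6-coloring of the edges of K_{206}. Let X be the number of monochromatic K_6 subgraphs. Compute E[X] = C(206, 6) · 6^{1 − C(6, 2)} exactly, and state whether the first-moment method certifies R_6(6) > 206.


E[X] = C(206, 6) · 6^{1 − 15} = 98619368491 · 6^{−14} = 98619368491/78364164096.
As a reduced fraction: E[X] = 98619368491/78364164096 ≈ 1.258475.
Is E[X] < 1? NO.
Since E[X] ≥ 1, the first-moment bound is inconclusive at n = 206; it does NOT by itself certify R_6(6) > 206.

E[X] = 98619368491/78364164096 ≈ 1.258475; E[X] ≥ 1; first-moment method inconclusive here.


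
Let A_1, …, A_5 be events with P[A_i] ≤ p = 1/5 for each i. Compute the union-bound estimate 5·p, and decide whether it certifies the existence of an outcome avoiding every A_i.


Union bound: P[∪_{i=1}^{5} A_i] ≤ Σ_i P[A_i] ≤ 5·p = 5·(1/5) = 1.
Numerically: 1 ≈ 1.000000.
Is 1 < 1? NO.
Since the bound 1 is ≥ 1, the union bound is uninformative here; it does NOT by itself certify existence.

5·p = 1 ≈ 1.000000; existence NOT certified by the union bound.


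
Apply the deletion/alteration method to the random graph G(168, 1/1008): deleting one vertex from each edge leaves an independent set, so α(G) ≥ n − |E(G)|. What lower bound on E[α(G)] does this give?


E[|E(G)|] = C(168, 2)·p = 14028 · (1/1008) = 167/12.
E[α(G)] ≥ n − E[|E(G)|] = 168 − 167/12 = 1849/12.
Numerically: ≈ 154.08333.
(This is only a lower bound; the true E[α(G)] may be larger.)

E[α(G)] ≥ 1849/12 ≈ 154.08333.


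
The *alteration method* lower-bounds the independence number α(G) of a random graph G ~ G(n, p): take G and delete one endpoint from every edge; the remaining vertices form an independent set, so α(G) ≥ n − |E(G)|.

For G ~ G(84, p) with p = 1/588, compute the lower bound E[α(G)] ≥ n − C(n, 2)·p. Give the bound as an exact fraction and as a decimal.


E[|E(G)|] = C(84, 2)·p = 3486 · (1/588) = 83/14.
E[α(G)] ≥ n − E[|E(G)|] = 84 − 83/14 = 1093/14.
Numerically: ≈ 78.071429.
(This is only a lower bound; the true E[α(G)] may be larger.)

E[α(G)] ≥ 1093/14 ≈ 78.071429.


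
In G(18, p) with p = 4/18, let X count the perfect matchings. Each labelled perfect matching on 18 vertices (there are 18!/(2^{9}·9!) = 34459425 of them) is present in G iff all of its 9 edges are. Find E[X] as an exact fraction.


K_18 has 18!/(2^{9}·9!) = 34459425 labelled perfect matchings.
For each such perfect matching H, let X_H = 1 if all 9 edges of H are present in G. Then P[X_H = 1] = p^{9} = (2/9)^{9} = 512/387420489.
By linearity of expectation: E[X] = Σ_H E[X_H] = 34459425 · p^{9} = 34459425 · 512/387420489 = 217817600/4782969.
Numerically: E[X] ≈ 45.54.

E[X] = 34459425 · (2/9)^{9} = 217817600/4782969 ≈ 45.54.


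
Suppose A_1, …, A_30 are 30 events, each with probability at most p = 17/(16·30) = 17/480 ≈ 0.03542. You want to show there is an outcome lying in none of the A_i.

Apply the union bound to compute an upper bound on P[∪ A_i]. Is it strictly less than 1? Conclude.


Union bound: P[∪_{i=1}^{30} A_i] ≤ Σ_i P[A_i] ≤ 30·p = 30·(17/480) = 17/16.
Numerically: 17/16 ≈ 1.06250.
Is 17/16 < 1? NO.
Since the bound 17/16 is ≥ 1, the union bound is uninformative here; it does NOT by itself certify existence.

30·p = 17/16 ≈ 1.06250; existence NOT certified by the union bound.


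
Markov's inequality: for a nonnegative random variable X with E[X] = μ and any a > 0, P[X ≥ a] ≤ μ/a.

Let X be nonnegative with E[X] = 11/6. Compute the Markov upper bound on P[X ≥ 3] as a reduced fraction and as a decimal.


μ = E[X] = 11/6, a = 3.
Markov: P[X ≥ 3] ≤ μ/a = (11/6)/3 = 11/18.
Numerically: ≈ 0.611111.
(Since a = 3 > μ = 1.833333, the bound 11/18 is < 1 and informative.)

P[X ≥ 3] ≤ 11/18 ≈ 0.611111.


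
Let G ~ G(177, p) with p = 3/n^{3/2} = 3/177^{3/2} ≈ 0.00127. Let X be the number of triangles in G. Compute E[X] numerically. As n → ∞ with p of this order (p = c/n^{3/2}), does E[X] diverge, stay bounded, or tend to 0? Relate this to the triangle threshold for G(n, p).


Number of potential triangles: C(177, 3) = 908600.
Each occurs with probability p³ ≈ (0.00127)³ ≈ 2.06768e-09.
By linearity: E[X] = C(177, 3)·p³ ≈ 908600 · 2.06768e-09 ≈ 0.002.
Since α = 3/2 > 1, p = c/n^{3/2} = o(1/n) is below the triangle threshold p ~ 1/n. Asymptotically E[X] ~ (c³/6)·n^{3(1−α)} = (3³/6)·n^{-1.5} → 0, so by Markov's inequality G has no triangles w.h.p.

E[X] ≈ 0.002; in regime p = Θ(1/n^{3/2}) E[X] tends to 0 (below the triangle threshold p ~ 1/n).


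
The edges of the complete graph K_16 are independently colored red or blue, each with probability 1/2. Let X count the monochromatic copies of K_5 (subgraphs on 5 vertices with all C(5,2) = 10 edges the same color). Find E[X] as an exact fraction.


Let X = Σ_S X_S over the C(16, 5) = 4368 subsets S of size 5, where X_S = 1 if the K_5 on S is monochromatic.
For a fixed S, the K_5 on S has C(5, 2) = 10 edges. P[all 10 edges red] = (1/2)^10, and likewise for blue, so P[monochromatic] = 2·(1/2)^10 = 2^{1 − 10} = 1/512.
By linearity: E[X] = C(16, 5) · 2^{1 − 10} = 4368 · 1/512 = 273/32.
Numerically: E[X] ≈ 8.5312.

E[X] = C(16,5)·2^(1−C(5,2)) = 273/32 ≈ 8.5312.


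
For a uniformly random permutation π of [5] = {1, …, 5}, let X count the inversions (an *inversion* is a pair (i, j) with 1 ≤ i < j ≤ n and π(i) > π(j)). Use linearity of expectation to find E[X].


Write X = Σ X_I over the C(5, 2) = 10 pairs i < j, with X_I the indicator of one inversion.
There are 10 indicators.
For each fixed pair i < j, the values π(i) and π(j) are two distinct elements of {1, …, 5} in uniformly random order; by symmetry P[π(i) > π(j)] = 1/2.
By linearity: E[X] = 10 · (1/2) = C(5, 2) · (1/2) = 10/2 = 5 ≈ 5.000.

E[X] = 5 = 5.000.


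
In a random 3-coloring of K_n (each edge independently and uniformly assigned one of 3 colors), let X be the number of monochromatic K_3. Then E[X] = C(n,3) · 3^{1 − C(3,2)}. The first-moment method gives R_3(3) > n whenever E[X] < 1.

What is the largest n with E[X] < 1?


We need C(n, 3) · 3^{1 − 3} < 1, i.e. C(n, 3) < 3^{3 − 1} = 9.
Check values of n near the boundary:
  n = 3: C(3, 3) = 1; 1 < 9? YES
  n = 4: C(4, 3) = 4; 4 < 9? YES
  n = 5: C(5, 3) = 10; 10 < 9? NO
  n = 6: C(6, 3) = 20; 20 < 9? NO
  n = 7: C(7, 3) = 35; 35 < 9? NO
The largest n with C(n, 3) < 9 is n = 4 (where E[X] = 4/9 ≈ 0.4444444). Hence R_3(3) > 4, i.e. R_3(3) ≥ 5.

Largest n = 4; hence R_3(3) > 4.


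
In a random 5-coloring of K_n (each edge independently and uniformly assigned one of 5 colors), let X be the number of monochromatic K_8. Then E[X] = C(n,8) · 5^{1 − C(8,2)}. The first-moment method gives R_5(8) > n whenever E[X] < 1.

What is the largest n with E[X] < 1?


We need C(n, 8) · 5^{1 − 28} < 1, i.e. C(n, 8) < 5^{28 − 1} = 7450580596923828125.
Check values of n near the boundary:
  n = 859: C(859, 8) = 7115855595170747139; 7115855595170747139 < 7450580596923828125? YES
  n = 860: C(860, 8) = 7182671140665308145; 7182671140665308145 < 7450580596923828125? YES
  n = 861: C(861, 8) = 7250034996615275865; 7250034996615275865 < 7450580596923828125? YES
  n = 862: C(862, 8) = 7317951015318931845; 7317951015318931845 < 7450580596923828125? YES
  n = 863: C(863, 8) = 7386423071602617757; 7386423071602617757 < 7450580596923828125? YES
  n = 864: C(864, 8) = 7455455062926006708; 7455455062926006708 < 7450580596923828125? NO
  n = 865: C(865, 8) = 7525050909487743060; 7525050909487743060 < 7450580596923828125? NO
  n = 866: C(866, 8) = 7595214554331451620; 7595214554331451620 < 7450580596923828125? NO
The largest n with C(n, 8) < 7450580596923828125 is n = 863 (where E[X] = 7386423071602617757/7450580596923828125 ≈ 0.991389). Hence R_5(8) > 863, i.e. R_5(8) ≥ 864.

Largest n = 863; hence R_5(8) > 863.


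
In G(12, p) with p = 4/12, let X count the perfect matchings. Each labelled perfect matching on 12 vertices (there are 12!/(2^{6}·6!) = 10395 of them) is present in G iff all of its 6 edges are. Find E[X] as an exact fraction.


K_12 has 12!/(2^{6}·6!) = 10395 labelled perfect matchings.
For each such perfect matching H, let X_H = 1 if all 6 edges of H are present in G. Then P[X_H = 1] = p^{6} = (1/3)^{6} = 1/729.
By linearity of expectation: E[X] = Σ_H E[X_H] = 10395 · p^{6} = 10395 · 1/729 = 385/27.
Numerically: E[X] ≈ 14.2593.

E[X] = 10395 · (1/3)^{6} = 385/27 ≈ 14.2593.


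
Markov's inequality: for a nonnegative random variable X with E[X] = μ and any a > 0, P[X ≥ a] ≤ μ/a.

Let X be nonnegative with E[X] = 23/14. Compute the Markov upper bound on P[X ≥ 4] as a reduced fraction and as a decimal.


μ = E[X] = 23/14, a = 4.
Markov: P[X ≥ 4] ≤ μ/a = (23/14)/4 = 23/56.
Numerically: ≈ 0.411.
(Since a = 4 > μ = 1.643, the bound 23/56 is < 1 and informative.)

P[X ≥ 4] ≤ 23/56 ≈ 0.411.


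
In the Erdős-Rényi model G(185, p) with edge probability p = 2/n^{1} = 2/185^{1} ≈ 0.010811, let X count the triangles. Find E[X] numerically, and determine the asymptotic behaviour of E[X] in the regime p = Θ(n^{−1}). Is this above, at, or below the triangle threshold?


Number of potential triangles: C(185, 3) = 1038220.
Each occurs with probability p³ ≈ (0.010811)³ ≈ 1.2634987e-06.
By linearity: E[X] = C(185, 3)·p³ ≈ 1038220 · 1.2634987e-06 ≈ 1.31179.
Here α = 1, so p = 2/n is exactly at the triangle threshold p ~ 1/n. Asymptotically E[X] → c³/6 = 2³/6 = 4/3 ≈ 1.33333, a bounded constant. In this regime the triangle count is asymptotically Poisson(c³/6).

E[X] ≈ 1.31179; in regime p = Θ(1/n^{1}) E[X] stays bounded (at the triangle threshold p ~ 1/n).


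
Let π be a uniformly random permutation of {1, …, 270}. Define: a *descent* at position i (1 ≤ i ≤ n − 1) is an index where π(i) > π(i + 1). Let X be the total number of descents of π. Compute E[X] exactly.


Write X = Σ X_I over i = 1, …, 269, with X_I the indicator of one descent.
There are 269 indicators.
For each fixed i, the pair (π(i), π(i+1)) is a uniformly random ordered pair of distinct values from {1, …, 270}; by symmetry P[π(i) > π(i+1)] = 1/2.
By linearity: E[X] = 269 · (1/2) = (270 − 1) · (1/2) = 269/2 ≈ 134.500.

E[X] = 269/2 = 134.500.


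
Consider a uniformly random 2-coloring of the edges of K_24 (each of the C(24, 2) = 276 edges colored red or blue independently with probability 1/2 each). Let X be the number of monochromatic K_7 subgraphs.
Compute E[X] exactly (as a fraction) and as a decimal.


Let X = Σ_S X_S over the C(24, 7) = 346104 subsets S of size 7, where X_S = 1 if the K_7 on S is monochromatic.
For a fixed S, the K_7 on S has C(7, 2) = 21 edges. P[all 21 edges red] = (1/2)^21, and likewise for blue, so P[monochromatic] = 2·(1/2)^21 = 2^{1 − 21} = 1/1048576.
Summing: E[X] = C(24, 7) · 2^{1 − 21} = 346104 · 1/1048576 = 43263/131072.
Numerically: E[X] ≈ 0.330.

E[X] = C(24,7)·2^(1−C(7,2)) = 43263/131072 ≈ 0.330.


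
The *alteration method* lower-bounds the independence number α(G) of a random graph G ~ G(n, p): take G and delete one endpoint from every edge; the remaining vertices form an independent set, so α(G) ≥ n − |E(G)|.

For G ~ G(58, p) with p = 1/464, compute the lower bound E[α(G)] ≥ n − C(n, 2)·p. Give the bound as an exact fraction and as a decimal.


E[|E(G)|] = C(58, 2)·p = 1653 · (1/464) = 57/16.
E[α(G)] ≥ n − E[|E(G)|] = 58 − 57/16 = 871/16.
Numerically: ≈ 54.437500.
(This is only a lower bound; the true E[α(G)] may be larger.)

E[α(G)] ≥ 871/16 ≈ 54.437500.


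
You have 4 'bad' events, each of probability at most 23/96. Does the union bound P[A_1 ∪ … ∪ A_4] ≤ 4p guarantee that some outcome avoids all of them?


Union bound: P[∪_{i=1}^{4} A_i] ≤ Σ_i P[A_i] ≤ 4·p = 4·(23/96) = 23/24.
Numerically: 23/24 ≈ 0.9583333.
Is 23/24 < 1? YES.
Since P[∪ A_i] ≤ 23/24 < 1, the complement has P[∩ A_i^c] ≥ 1 − 23/24 = 1/24 > 0, so some outcome avoids every A_i.

4·p = 23/24 ≈ 0.9583333; existence CERTIFIED by the union bound.


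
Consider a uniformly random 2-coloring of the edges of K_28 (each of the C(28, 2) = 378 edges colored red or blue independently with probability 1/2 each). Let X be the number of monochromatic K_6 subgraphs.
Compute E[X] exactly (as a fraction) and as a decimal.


Let X = Σ_S X_S over the C(28, 6) = 376740 subsets S of size 6, where X_S = 1 if the K_6 on S is monochromatic.
For a fixed S, the K_6 on S has C(6, 2) = 15 edges. P[all 15 edges red] = (1/2)^15, and likewise for blue, so P[monochromatic] = 2·(1/2)^15 = 2^{1 − 15} = 1/16384.
Summing: E[X] = C(28, 6) · 2^{1 − 15} = 376740 · 1/16384 = 94185/4096.
Numerically: E[X] ≈ 22.9944.

E[X] = C(28,6)·2^(1−C(6,2)) = 94185/4096 ≈ 22.9944.


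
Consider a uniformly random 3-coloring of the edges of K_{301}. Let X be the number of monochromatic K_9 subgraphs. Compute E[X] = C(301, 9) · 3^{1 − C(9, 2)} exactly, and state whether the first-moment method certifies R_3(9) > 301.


E[X] = C(301, 9) · 3^{1 − 36} = 49533303936090975 · 3^{−35} = 49533303936090975/50031545098999707.
As a reduced fraction: E[X] = 16511101312030325/16677181699666569 ≈ 0.9900.
Is E[X] < 1? YES.
Since E[X] < 1, there exists a 3-coloring of K_{301} with no monochromatic K_9; hence R_3(9) > 301.

E[X] = 16511101312030325/16677181699666569 ≈ 0.9900; E[X] < 1, so R_3(9) > 301.


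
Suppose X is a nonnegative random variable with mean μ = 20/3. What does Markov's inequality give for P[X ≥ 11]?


μ = E[X] = 20/3, a = 11.
Markov: P[X ≥ 11] ≤ μ/a = (20/3)/11 = 20/33.
Numerically: ≈ 0.60606.
(Since a = 11 > μ = 6.66667, the bound 20/33 is < 1 and informative.)

P[X ≥ 11] ≤ 20/33 ≈ 0.60606.


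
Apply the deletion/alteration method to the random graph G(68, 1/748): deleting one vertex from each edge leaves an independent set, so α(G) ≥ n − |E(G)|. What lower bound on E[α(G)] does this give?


E[|E(G)|] = C(68, 2)·p = 2278 · (1/748) = 67/22.
E[α(G)] ≥ n − E[|E(G)|] = 68 − 67/22 = 1429/22.
Numerically: ≈ 64.9545.
(This is only a lower bound; the true E[α(G)] may be larger.)

E[α(G)] ≥ 1429/22 ≈ 64.9545.


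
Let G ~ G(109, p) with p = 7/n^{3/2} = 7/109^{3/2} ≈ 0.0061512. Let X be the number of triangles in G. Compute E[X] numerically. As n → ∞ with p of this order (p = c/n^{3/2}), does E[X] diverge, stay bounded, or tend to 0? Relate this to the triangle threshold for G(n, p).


Number of potential triangles: C(109, 3) = 209934.
Each occurs with probability p³ ≈ (0.0061512)³ ≈ 2.3274206e-07.
By linearity: E[X] = C(109, 3)·p³ ≈ 209934 · 2.3274206e-07 ≈ 0.04886.
Since α = 3/2 > 1, p = c/n^{3/2} = o(1/n) is below the triangle threshold p ~ 1/n. Asymptotically E[X] ~ (c³/6)·n^{3(1−α)} = (7³/6)·n^{-1.5} → 0, so by Markov's inequality G has no triangles w.h.p.

E[X] ≈ 0.04886; in regime p = Θ(1/n^{3/2}) E[X] tends to 0 (below the triangle threshold p ~ 1/n).


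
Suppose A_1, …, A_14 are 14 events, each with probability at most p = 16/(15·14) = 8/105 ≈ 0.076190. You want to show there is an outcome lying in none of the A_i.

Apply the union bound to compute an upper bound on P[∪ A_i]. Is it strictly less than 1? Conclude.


Union bound: P[∪_{i=1}^{14} A_i] ≤ Σ_i P[A_i] ≤ 14·p = 14·(8/105) = 16/15.
Numerically: 16/15 ≈ 1.066667.
Is 16/15 < 1? NO.
Since the bound 16/15 is ≥ 1, the union bound is uninformative here; it does NOT by itself certify existence.

14·p = 16/15 ≈ 1.066667; existence NOT certified by the union bound.


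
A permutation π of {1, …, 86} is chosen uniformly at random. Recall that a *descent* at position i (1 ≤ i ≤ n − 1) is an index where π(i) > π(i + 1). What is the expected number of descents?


Write X = Σ X_I over i = 1, …, 85, with X_I the indicator of one descent.
There are 85 indicators.
For each fixed i, the pair (π(i), π(i+1)) is a uniformly random ordered pair of distinct values from {1, …, 86}; by symmetry P[π(i) > π(i+1)] = 1/2.
By linearity: E[X] = 85 · (1/2) = (86 − 1) · (1/2) = 85/2 ≈ 42.50000.

E[X] = 85/2 = 42.50000.


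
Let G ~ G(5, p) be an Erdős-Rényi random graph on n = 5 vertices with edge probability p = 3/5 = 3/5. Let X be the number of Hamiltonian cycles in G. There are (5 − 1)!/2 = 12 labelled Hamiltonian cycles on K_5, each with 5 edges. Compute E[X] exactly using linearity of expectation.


K_5 has (5 − 1)!/2 = 12 labelled Hamiltonian cycles.
For each such Hamiltonian cycle H, let X_H = 1 if all 5 edges of H are present in G. Then P[X_H = 1] = p^{5} = (3/5)^{5} = 243/3125.
By linearity: E[X] = Σ_H E[X_H] = 12 · p^{5} = 12 · 243/3125 = 2916/3125.
Numerically: E[X] ≈ 0.93312.

E[X] = 12 · (3/5)^{5} = 2916/3125 ≈ 0.93312.


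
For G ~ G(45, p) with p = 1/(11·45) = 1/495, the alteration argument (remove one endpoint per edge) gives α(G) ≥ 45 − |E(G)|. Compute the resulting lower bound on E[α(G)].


E[|E(G)|] = C(45, 2)·p = 990 · (1/495) = 2.
E[α(G)] ≥ n − E[|E(G)|] = 45 − 2 = 43.
Numerically: ≈ 43.00000.
(This is only a lower bound; the true E[α(G)] may be larger.)

E[α(G)] ≥ 43 ≈ 43.00000.


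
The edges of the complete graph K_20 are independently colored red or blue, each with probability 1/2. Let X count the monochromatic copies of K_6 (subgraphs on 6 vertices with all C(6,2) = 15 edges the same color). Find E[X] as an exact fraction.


Let X = Σ_S X_S over the C(20, 6) = 38760 subsets S of size 6, where X_S = 1 if the K_6 on S is monochromatic.
For a fixed S, the K_6 on S has C(6, 2) = 15 edges. P[all 15 edges red] = (1/2)^15, and likewise for blue, so P[monochromatic] = 2·(1/2)^15 = 2^{1 − 15} = 1/16384.
Summing: E[X] = C(20, 6) · 2^{1 − 15} = 38760 · 1/16384 = 4845/2048.
Numerically: E[X] ≈ 2.36572.

E[X] = C(20,6)·2^(1−C(6,2)) = 4845/2048 ≈ 2.36572.


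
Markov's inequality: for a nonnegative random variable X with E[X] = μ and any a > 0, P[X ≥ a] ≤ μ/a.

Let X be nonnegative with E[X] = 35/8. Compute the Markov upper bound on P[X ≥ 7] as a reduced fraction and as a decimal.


μ = E[X] = 35/8, a = 7.
Markov: P[X ≥ 7] ≤ μ/a = (35/8)/7 = 5/8.
Numerically: ≈ 0.625000.
(Since a = 7 > μ = 4.375000, the bound 5/8 is < 1 and informative.)

P[X ≥ 7] ≤ 5/8 ≈ 0.625000.


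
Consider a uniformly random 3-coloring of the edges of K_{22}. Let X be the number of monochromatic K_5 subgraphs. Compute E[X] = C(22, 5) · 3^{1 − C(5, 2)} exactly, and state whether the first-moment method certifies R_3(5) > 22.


E[X] = C(22, 5) · 3^{1 − 10} = 26334 · 3^{−9} = 26334/19683.
As a reduced fraction: E[X] = 2926/2187 ≈ 1.338.
Is E[X] < 1? NO.
Since E[X] ≥ 1, the first-moment bound is inconclusive at n = 22; it does NOT by itself certify R_3(5) > 22.

E[X] = 2926/2187 ≈ 1.338; E[X] ≥ 1; first-moment method inconclusive here.


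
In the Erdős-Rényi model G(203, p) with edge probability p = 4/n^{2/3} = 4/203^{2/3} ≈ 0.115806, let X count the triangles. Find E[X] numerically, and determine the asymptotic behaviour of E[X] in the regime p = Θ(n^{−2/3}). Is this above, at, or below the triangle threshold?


Number of potential triangles: C(203, 3) = 1373701.
Each occurs with probability p³ ≈ (0.115806)³ ≈ 1.55305880e-03.
By linearity: E[X] = C(203, 3)·p³ ≈ 1373701 · 1.55305880e-03 ≈ 2133.438424.
Since α = 2/3 < 1, p = c/n^{2/3} ≫ 1/n is above the triangle threshold p ~ 1/n. Asymptotically E[X] ~ (c³/6)·n^{3(1−α)} = (4³/6)·n^{1} → ∞; triangles are abundant w.h.p.

E[X] ≈ 2133.438424; in regime p = Θ(1/n^{2/3}) E[X] diverges (above the triangle threshold p ~ 1/n).


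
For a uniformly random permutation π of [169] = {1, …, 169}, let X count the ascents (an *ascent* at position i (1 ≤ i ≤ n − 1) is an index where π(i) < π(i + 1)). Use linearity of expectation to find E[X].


Write X = Σ X_I over i = 1, …, 168, with X_I the indicator of one ascent.
There are 168 indicators.
For each fixed i, the pair (π(i), π(i+1)) is a uniformly random ordered pair of distinct values from {1, …, 169}; by symmetry P[π(i) < π(i+1)] = 1/2.
By linearity: E[X] = 168 · (1/2) = (169 − 1) · (1/2) = 84 ≈ 84.00000.

E[X] = 84 = 84.00000.


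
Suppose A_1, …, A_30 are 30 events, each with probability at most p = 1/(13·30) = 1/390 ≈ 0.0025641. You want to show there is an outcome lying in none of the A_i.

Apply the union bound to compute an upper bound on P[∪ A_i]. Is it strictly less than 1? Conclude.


Union bound: P[∪_{i=1}^{30} A_i] ≤ Σ_i P[A_i] ≤ 30·p = 30·(1/390) = 1/13.
Numerically: 1/13 ≈ 0.0769231.
Is 1/13 < 1? YES.
Since P[∪ A_i] ≤ 1/13 < 1, the complement has P[∩ A_i^c] ≥ 1 − 1/13 = 12/13 > 0, so some outcome avoids every A_i.

30·p = 1/13 ≈ 0.0769231; existence CERTIFIED by the union bound.


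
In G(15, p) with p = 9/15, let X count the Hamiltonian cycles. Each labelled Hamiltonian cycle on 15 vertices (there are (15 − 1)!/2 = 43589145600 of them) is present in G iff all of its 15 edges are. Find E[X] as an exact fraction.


K_15 has (15 − 1)!/2 = 43589145600 labelled Hamiltonian cycles.
For each such Hamiltonian cycle H, let X_H = 1 if all 15 edges of H are present in G. Then P[X_H = 1] = p^{15} = (3/5)^{15} = 14348907/30517578125.
By linearity: E[X] = Σ_H E[X_H] = 43589145600 · p^{15} = 43589145600 · 14348907/30517578125 = 25018263856954368/1220703125.
Numerically: E[X] ≈ 2.05e+07.

E[X] = 43589145600 · (3/5)^{15} = 25018263856954368/1220703125 ≈ 2.05e+07.


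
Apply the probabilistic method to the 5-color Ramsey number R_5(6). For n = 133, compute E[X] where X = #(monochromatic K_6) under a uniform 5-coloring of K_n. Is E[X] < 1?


E[X] = C(133, 6) · 5^{1 − 15} = 6856577728 · 5^{−14} = 6856577728/6103515625.
As a reduced fraction: E[X] = 6856577728/6103515625 ≈ 1.123382.
Is E[X] < 1? NO.
Since E[X] ≥ 1, the first-moment bound is inconclusive at n = 133; it does NOT by itself certify R_5(6) > 133.

E[X] = 6856577728/6103515625 ≈ 1.123382; E[X] ≥ 1; first-moment method inconclusive here.


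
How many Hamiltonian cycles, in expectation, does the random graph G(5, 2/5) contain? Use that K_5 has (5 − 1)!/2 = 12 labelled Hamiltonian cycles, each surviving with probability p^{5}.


K_5 has (5 − 1)!/2 = 12 labelled Hamiltonian cycles.
For each such Hamiltonian cycle H, let X_H = 1 if all 5 edges of H are present in G. Then P[X_H = 1] = p^{5} = (2/5)^{5} = 32/3125.
Summing the indicators: E[X] = Σ_H E[X_H] = 12 · p^{5} = 12 · 32/3125 = 384/3125.
Numerically: E[X] ≈ 0.12288.

E[X] = 12 · (2/5)^{5} = 384/3125 ≈ 0.12288.


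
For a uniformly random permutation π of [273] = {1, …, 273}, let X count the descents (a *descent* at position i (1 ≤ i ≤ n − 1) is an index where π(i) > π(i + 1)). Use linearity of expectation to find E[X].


Write X = Σ X_I over i = 1, …, 272, with X_I the indicator of one descent.
There are 272 indicators.
For each fixed i, the pair (π(i), π(i+1)) is a uniformly random ordered pair of distinct values from {1, …, 273}; by symmetry P[π(i) > π(i+1)] = 1/2.
By linearity: E[X] = 272 · (1/2) = (273 − 1) · (1/2) = 136 ≈ 136.000000.

E[X] = 136 = 136.000000.


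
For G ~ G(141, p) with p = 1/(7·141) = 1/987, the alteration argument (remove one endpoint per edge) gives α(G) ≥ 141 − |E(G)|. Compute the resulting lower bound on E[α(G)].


E[|E(G)|] = C(141, 2)·p = 9870 · (1/987) = 10.
E[α(G)] ≥ n − E[|E(G)|] = 141 − 10 = 131.
Numerically: ≈ 131.000000.
(This is only a lower bound; the true E[α(G)] may be larger.)

E[α(G)] ≥ 131 ≈ 131.000000.


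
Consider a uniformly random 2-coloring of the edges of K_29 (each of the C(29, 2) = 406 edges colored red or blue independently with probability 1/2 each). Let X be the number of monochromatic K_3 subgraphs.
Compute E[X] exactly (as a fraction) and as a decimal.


Let X = Σ_S X_S over the C(29, 3) = 3654 subsets S of size 3, where X_S = 1 if the K_3 on S is monochromatic.
For a fixed S, the K_3 on S has C(3, 2) = 3 edges. P[all 3 edges red] = (1/2)^3, and likewise for blue, so P[monochromatic] = 2·(1/2)^3 = 2^{1 − 3} = 1/4.
By linearity of expectation: E[X] = C(29, 3) · 2^{1 − 3} = 3654 · 1/4 = 1827/2.
Numerically: E[X] ≈ 913.5000.

E[X] = C(29,3)·2^(1−C(3,2)) = 1827/2 ≈ 913.5000.


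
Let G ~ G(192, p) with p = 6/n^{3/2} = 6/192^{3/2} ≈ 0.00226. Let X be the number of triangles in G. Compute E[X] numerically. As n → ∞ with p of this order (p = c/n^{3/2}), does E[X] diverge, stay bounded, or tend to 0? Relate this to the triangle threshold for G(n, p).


Number of potential triangles: C(192, 3) = 1161280.
Each occurs with probability p³ ≈ (0.00226)³ ≈ 1.14709e-08.
By linearity: E[X] = C(192, 3)·p³ ≈ 1161280 · 1.14709e-08 ≈ 0.013.
Since α = 3/2 > 1, p = c/n^{3/2} = o(1/n) is below the triangle threshold p ~ 1/n. Asymptotically E[X] ~ (c³/6)·n^{3(1−α)} = (6³/6)·n^{-1.5} → 0, so by Markov's inequality G has no triangles w.h.p.

E[X] ≈ 0.013; in regime p = Θ(1/n^{3/2}) E[X] tends to 0 (below the triangle threshold p ~ 1/n).


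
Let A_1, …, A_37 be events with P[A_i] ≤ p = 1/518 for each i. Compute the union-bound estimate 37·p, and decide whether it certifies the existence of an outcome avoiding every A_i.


Union bound: P[∪_{i=1}^{37} A_i] ≤ Σ_i P[A_i] ≤ 37·p = 37·(1/518) = 1/14.
Numerically: 1/14 ≈ 0.071.
Is 1/14 < 1? YES.
Since P[∪ A_i] ≤ 1/14 < 1, the complement has P[∩ A_i^c] ≥ 1 − 1/14 = 13/14 > 0, so some outcome avoids every A_i.

37·p = 1/14 ≈ 0.071; existence CERTIFIED by the union bound.


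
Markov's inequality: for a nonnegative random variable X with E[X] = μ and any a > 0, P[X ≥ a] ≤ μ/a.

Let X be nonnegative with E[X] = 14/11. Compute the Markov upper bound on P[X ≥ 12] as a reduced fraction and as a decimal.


μ = E[X] = 14/11, a = 12.
Markov: P[X ≥ 12] ≤ μ/a = (14/11)/12 = 7/66.
Numerically: ≈ 0.106061.
(Since a = 12 > μ = 1.272727, the bound 7/66 is < 1 and informative.)

P[X ≥ 12] ≤ 7/66 ≈ 0.106061.


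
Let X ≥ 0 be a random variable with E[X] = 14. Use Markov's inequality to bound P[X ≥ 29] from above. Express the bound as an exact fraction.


μ = E[X] = 14, a = 29.
Markov: P[X ≥ 29] ≤ μ/a = (14)/29 = 14/29.
Numerically: ≈ 0.48276.
(Since a = 29 > μ = 14.00000, the bound 14/29 is < 1 and informative.)

P[X ≥ 29] ≤ 14/29 ≈ 0.48276.


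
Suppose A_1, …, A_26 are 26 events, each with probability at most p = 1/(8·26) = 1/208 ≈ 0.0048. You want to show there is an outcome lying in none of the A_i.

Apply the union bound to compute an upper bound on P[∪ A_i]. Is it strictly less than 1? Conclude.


Union bound: P[∪_{i=1}^{26} A_i] ≤ Σ_i P[A_i] ≤ 26·p = 26·(1/208) = 1/8.
Numerically: 1/8 ≈ 0.1250.
Is 1/8 < 1? YES.
Since P[∪ A_i] ≤ 1/8 < 1, the complement has P[∩ A_i^c] ≥ 1 − 1/8 = 7/8 > 0, so some outcome avoids every A_i.

26·p = 1/8 ≈ 0.1250; existence CERTIFIED by the union bound.


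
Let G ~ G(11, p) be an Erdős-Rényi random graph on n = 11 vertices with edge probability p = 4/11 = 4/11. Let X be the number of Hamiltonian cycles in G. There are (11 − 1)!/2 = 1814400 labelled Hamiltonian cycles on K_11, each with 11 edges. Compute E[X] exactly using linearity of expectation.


K_11 has (11 − 1)!/2 = 1814400 labelled Hamiltonian cycles.
For each such Hamiltonian cycle H, let X_H = 1 if all 11 edges of H are present in G. Then P[X_H = 1] = p^{11} = (4/11)^{11} = 4194304/285311670611.
By linearity of expectation: E[X] = Σ_H E[X_H] = 1814400 · p^{11} = 1814400 · 4194304/285311670611 = 7610145177600/285311670611.
Numerically: E[X] ≈ 26.6731.

E[X] = 1814400 · (4/11)^{11} = 7610145177600/285311670611 ≈ 26.6731.


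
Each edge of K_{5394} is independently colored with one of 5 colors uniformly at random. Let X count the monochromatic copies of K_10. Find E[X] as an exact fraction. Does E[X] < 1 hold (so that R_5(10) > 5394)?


E[X] = C(5394, 10) · 5^{1 − 45} = 5697982524930156243149785372878 · 5^{−44} = 5697982524930156243149785372878/5684341886080801486968994140625.
As a reduced fraction: E[X] = 5697982524930156243149785372878/5684341886080801486968994140625 ≈ 1.0023997.
Is E[X] < 1? NO.
Since E[X] ≥ 1, the first-moment bound is inconclusive at n = 5394; it does NOT by itself certify R_5(10) > 5394.

E[X] = 5697982524930156243149785372878/5684341886080801486968994140625 ≈ 1.0023997; E[X] ≥ 1; first-moment method inconclusive here.


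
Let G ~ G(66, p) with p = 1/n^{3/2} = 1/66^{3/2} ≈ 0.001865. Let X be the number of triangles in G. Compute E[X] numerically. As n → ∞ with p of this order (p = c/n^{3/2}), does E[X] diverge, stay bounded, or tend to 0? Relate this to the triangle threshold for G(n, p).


Number of potential triangles: C(66, 3) = 45760.
Each occurs with probability p³ ≈ (0.001865)³ ≈ 6.487125e-09.
By linearity: E[X] = C(66, 3)·p³ ≈ 45760 · 6.487125e-09 ≈ 0.0003.
Since α = 3/2 > 1, p = c/n^{3/2} = o(1/n) is below the triangle threshold p ~ 1/n. Asymptotically E[X] ~ (c³/6)·n^{3(1−α)} = (1³/6)·n^{-1.5} → 0, so by Markov's inequality G has no triangles w.h.p.

E[X] ≈ 0.0003; in regime p = Θ(1/n^{3/2}) E[X] tends to 0 (below the triangle threshold p ~ 1/n).


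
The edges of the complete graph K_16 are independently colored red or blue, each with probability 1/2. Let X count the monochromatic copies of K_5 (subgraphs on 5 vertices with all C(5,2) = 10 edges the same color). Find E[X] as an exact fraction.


Let X = Σ_S X_S over the C(16, 5) = 4368 subsets S of size 5, where X_S = 1 if the K_5 on S is monochromatic.
For a fixed S, the K_5 on S has C(5, 2) = 10 edges. P[all 10 edges red] = (1/2)^10, and likewise for blue, so P[monochromatic] = 2·(1/2)^10 = 2^{1 − 10} = 1/512.
Summing: E[X] = C(16, 5) · 2^{1 − 10} = 4368 · 1/512 = 273/32.
Numerically: E[X] ≈ 8.5312.

E[X] = C(16,5)·2^(1−C(5,2)) = 273/32 ≈ 8.5312.


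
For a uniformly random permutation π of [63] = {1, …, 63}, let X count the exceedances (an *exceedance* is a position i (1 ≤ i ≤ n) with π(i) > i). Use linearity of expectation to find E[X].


Write X = Σ_{i=1}^{63} X_i, where X_i = 1_{π(i) > i}.
For each fixed i, π(i) is uniform over {1, …, 63} (marginal of a uniform permutation), so P[π(i) > i] = (n − i)/n. Summing: Σ_{i=1}^{63} (n − i)/n = (0 + 1 + … + 62)/63 = 63(63 − 1)/(2·63) = (63 − 1)/2.
Hence E[X] = Σ_{i=1}^{63} (63 − i)/63 = 31 ≈ 31.000000.

E[X] = 31 = 31.000000.


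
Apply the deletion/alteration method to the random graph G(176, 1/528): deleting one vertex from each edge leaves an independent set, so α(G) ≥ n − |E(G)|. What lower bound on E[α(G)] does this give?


E[|E(G)|] = C(176, 2)·p = 15400 · (1/528) = 175/6.
E[α(G)] ≥ n − E[|E(G)|] = 176 − 175/6 = 881/6.
Numerically: ≈ 146.8333.
(This is only a lower bound; the true E[α(G)] may be larger.)

E[α(G)] ≥ 881/6 ≈ 146.8333.


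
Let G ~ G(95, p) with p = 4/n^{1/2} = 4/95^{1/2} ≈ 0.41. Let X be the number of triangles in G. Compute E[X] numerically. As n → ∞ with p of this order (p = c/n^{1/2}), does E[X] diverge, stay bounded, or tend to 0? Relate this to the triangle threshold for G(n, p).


Number of potential triangles: C(95, 3) = 138415.
Each occurs with probability p³ ≈ (0.41)³ ≈ 6.91185e-02.
By linearity: E[X] = C(95, 3)·p³ ≈ 138415 · 6.91185e-02 ≈ 9567.043.
Since α = 1/2 < 1, p = c/n^{1/2} ≫ 1/n is above the triangle threshold p ~ 1/n. Asymptotically E[X] ~ (c³/6)·n^{3(1−α)} = (4³/6)·n^{1.5} → ∞; triangles are abundant w.h.p.

E[X] ≈ 9567.043; in regime p = Θ(1/n^{1/2}) E[X] diverges (above the triangle threshold p ~ 1/n).


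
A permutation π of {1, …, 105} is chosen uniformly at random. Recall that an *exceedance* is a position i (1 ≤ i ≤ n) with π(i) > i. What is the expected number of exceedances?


Write X = Σ_{i=1}^{105} X_i, where X_i = 1_{π(i) > i}.
For each fixed i, π(i) is uniform over {1, …, 105} (marginal of a uniform permutation), so P[π(i) > i] = (n − i)/n. Summing: Σ_{i=1}^{105} (n − i)/n = (0 + 1 + … + 104)/105 = 105(105 − 1)/(2·105) = (105 − 1)/2.
Hence E[X] = Σ_{i=1}^{105} (105 − i)/105 = 52 ≈ 52.00000.

E[X] = 52 = 52.00000.


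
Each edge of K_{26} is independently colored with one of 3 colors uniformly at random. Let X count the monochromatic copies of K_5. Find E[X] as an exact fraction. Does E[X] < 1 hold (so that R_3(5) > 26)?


E[X] = C(26, 5) · 3^{1 − 10} = 65780 · 3^{−9} = 65780/19683.
As a reduced fraction: E[X] = 65780/19683 ≈ 3.341970.
Is E[X] < 1? NO.
Since E[X] ≥ 1, the first-moment bound is inconclusive at n = 26; it does NOT by itself certify R_3(5) > 26.

E[X] = 65780/19683 ≈ 3.341970; E[X] ≥ 1; first-moment method inconclusive here.


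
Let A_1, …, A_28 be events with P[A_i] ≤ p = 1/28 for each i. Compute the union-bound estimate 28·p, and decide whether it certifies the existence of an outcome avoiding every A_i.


Union bound: P[∪_{i=1}^{28} A_i] ≤ Σ_i P[A_i] ≤ 28·p = 28·(1/28) = 1.
Numerically: 1 ≈ 1.000000.
Is 1 < 1? NO.
Since the bound 1 is ≥ 1, the union bound is uninformative here; it does NOT by itself certify existence.

28·p = 1 ≈ 1.000000; existence NOT certified by the union bound.


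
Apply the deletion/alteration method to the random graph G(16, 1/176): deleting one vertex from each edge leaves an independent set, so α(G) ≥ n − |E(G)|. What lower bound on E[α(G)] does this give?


E[|E(G)|] = C(16, 2)·p = 120 · (1/176) = 15/22.
E[α(G)] ≥ n − E[|E(G)|] = 16 − 15/22 = 337/22.
Numerically: ≈ 15.318.
(This is only a lower bound; the true E[α(G)] may be larger.)

E[α(G)] ≥ 337/22 ≈ 15.318.


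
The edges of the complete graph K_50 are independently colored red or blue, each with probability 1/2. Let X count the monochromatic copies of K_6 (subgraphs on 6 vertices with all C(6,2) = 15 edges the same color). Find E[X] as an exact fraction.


Let X = Σ_S X_S over the C(50, 6) = 15890700 subsets S of size 6, where X_S = 1 if the K_6 on S is monochromatic.
For a fixed S, the K_6 on S has C(6, 2) = 15 edges. P[all 15 edges red] = (1/2)^15, and likewise for blue, so P[monochromatic] = 2·(1/2)^15 = 2^{1 − 15} = 1/16384.
By linearity of expectation: E[X] = C(50, 6) · 2^{1 − 15} = 15890700 · 1/16384 = 3972675/4096.
Numerically: E[X] ≈ 969.891357.

E[X] = C(50,6)·2^(1−C(6,2)) = 3972675/4096 ≈ 969.891357.


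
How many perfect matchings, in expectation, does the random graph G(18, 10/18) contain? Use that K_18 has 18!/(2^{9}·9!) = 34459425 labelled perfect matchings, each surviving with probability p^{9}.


K_18 has 18!/(2^{9}·9!) = 34459425 labelled perfect matchings.
For each such perfect matching H, let X_H = 1 if all 9 edges of H are present in G. Then P[X_H = 1] = p^{9} = (5/9)^{9} = 1953125/387420489.
By linearity of expectation: E[X] = Σ_H E[X_H] = 34459425 · p^{9} = 34459425 · 1953125/387420489 = 830908203125/4782969.
Numerically: E[X] ≈ 1.7372e+05.

E[X] = 34459425 · (5/9)^{9} = 830908203125/4782969 ≈ 1.7372e+05.


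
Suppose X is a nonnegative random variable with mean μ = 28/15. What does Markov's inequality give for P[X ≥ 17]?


μ = E[X] = 28/15, a = 17.
Markov: P[X ≥ 17] ≤ μ/a = (28/15)/17 = 28/255.
Numerically: ≈ 0.109804.
(Since a = 17 > μ = 1.866667, the bound 28/255 is < 1 and informative.)

P[X ≥ 17] ≤ 28/255 ≈ 0.109804.


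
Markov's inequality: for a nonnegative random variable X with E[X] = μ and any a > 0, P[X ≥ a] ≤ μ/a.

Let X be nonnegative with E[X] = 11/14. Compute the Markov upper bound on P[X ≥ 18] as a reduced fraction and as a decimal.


μ = E[X] = 11/14, a = 18.
Markov: P[X ≥ 18] ≤ μ/a = (11/14)/18 = 11/252.
Numerically: ≈ 0.043651.
(Since a = 18 > μ = 0.785714, the bound 11/252 is < 1 and informative.)

P[X ≥ 18] ≤ 11/252 ≈ 0.043651.


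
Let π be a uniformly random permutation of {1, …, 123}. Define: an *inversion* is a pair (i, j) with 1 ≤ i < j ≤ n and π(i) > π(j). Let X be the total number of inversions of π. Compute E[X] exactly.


Write X = Σ X_I over the C(123, 2) = 7503 pairs i < j, with X_I the indicator of one inversion.
There are 7503 indicators.
For each fixed pair i < j, the values π(i) and π(j) are two distinct elements of {1, …, 123} in uniformly random order; by symmetry P[π(i) > π(j)] = 1/2.
By linearity: E[X] = 7503 · (1/2) = C(123, 2) · (1/2) = 7503/2 = 7503/2 ≈ 3751.500000.

E[X] = 7503/2 = 3751.500000.
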